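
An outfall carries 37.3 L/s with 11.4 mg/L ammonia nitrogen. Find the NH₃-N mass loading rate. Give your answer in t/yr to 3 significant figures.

13.4 t/yr

37.3 L/s = 0.0373 m³/s.
Mass flux = Q·C = 0.0373 m³/s × 11.4 g/m³ = 0.4252 g/s.
= 0.4252 g/s × 31.56 = 13.42 t/yr.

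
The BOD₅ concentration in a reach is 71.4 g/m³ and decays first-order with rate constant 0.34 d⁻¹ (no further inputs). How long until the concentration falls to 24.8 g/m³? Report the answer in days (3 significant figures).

3.11 d

t = ln(C₀/C)/k = ln(71.4/24.8)/0.34 = 1.057/0.34 = 3.11 d.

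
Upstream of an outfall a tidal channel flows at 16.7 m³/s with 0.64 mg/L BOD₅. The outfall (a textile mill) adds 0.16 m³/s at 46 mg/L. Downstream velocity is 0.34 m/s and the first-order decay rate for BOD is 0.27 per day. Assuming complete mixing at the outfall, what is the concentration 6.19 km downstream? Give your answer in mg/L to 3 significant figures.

1.01 mg/L

After complete mixing, C₀ = (0.16·46 + 16.7·0.64) / 16.86 = 1.07 mg/L.
Travel time t = 6190 m / 0.34 m/s = 1.821e+04 s = 0.2107 d.
C = 1.07·exp(−0.27·0.2107) = 1.07·0.9447 = 1.011 mg/L.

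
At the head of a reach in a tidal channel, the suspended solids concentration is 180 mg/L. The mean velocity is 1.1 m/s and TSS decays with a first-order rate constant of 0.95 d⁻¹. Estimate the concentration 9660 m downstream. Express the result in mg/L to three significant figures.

163 mg/L

Travel time t = 9660 m / 1.1 m/s = 9660/1.1 = 8782 s = 0.1016 d.
First-order decay: C = 180·exp(−0.95·0.1016) = 180·0.908 = 163.4 mg/L.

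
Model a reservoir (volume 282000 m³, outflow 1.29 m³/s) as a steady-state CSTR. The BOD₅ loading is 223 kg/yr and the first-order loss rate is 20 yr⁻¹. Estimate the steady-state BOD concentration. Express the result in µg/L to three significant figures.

Outflow Q = 1.29 m³/s × 3.156e+07 s/yr = 4.071e+07 m³/yr.
Steady-state CSTR mass balance: W = Q·C + k·V·C, so C = W/(Q + kV).
Q + kV = 4.071e+07 + 20·282000 = 4.635e+07 m³/yr.
C = 223/4.635e+07 = 4.811e-06 kg/m³ = 0.004811 mg/L = 4.811 µg/L.

4.81 µg/L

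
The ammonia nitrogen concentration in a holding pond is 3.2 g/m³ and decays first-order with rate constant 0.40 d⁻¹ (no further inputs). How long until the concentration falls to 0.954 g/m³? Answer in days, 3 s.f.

3.03 d

t = ln(C₀/C)/k = ln(3.2/0.954)/0.40 = 1.21/0.40 = 3.026 d.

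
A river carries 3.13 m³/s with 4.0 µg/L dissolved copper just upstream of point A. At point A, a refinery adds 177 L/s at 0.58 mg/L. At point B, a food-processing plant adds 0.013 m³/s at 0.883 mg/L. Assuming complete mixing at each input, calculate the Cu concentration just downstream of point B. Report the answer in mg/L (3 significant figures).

4.0 µg/L = 0.004 mg/L.
177 L/s = 0.177 m³/s.
After input A: C = (3.13·0.004 + 0.177·0.58) / 3.307 = 0.03483 mg/L.
After input B: C = (3.307·0.03483 + 0.013·0.883) / 3.32 = 0.03815 mg/L.

0.0382 mg/L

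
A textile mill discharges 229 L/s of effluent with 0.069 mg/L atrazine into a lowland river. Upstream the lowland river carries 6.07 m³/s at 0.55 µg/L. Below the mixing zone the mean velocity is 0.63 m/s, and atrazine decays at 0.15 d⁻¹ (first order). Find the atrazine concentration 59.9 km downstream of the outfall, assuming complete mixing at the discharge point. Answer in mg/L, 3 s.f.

229 L/s = 0.229 m³/s.
0.55 µg/L = 0.00055 mg/L.
After complete mixing, C₀ = (0.229·0.069 + 6.07·0.00055) / 6.299 = 0.003038 mg/L.
Travel time t = 5.99e+04 m / 0.63 m/s = 9.508e+04 s = 1.1 d.
C = 0.003038·exp(−0.15·1.1) = 0.003038·0.8478 = 0.002576 mg/L.

0.00258 mg/L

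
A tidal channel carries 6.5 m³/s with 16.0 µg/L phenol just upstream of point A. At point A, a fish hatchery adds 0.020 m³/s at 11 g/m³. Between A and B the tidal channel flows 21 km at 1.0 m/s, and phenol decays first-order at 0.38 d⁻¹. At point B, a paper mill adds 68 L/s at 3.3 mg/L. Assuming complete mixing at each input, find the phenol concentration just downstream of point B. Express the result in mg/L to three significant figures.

0.0789 mg/L

16.0 µg/L = 0.016 mg/L.
After input A: C = (6.5·0.016 + 0.02·11) / 6.52 = 0.04969 mg/L.
Over the 21 km reach to input B (t = 2.1e+04 s = 0.2431 d), decay gives C = 0.04969·exp(−0.38·0.2431) = 0.04531 mg/L.
68 L/s = 0.068 m³/s.
After input B: C = (6.52·0.04531 + 0.068·3.3) / 6.588 = 0.0789 mg/L.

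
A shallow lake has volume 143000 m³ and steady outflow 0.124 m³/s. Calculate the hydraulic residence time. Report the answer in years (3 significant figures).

0.0365 yr

Q = 0.124 m³/s × 3.156e+07 s/yr = 3.913e+06 m³/yr.
Hydraulic residence time τ = V/Q = 143000/3.913e+06 = 0.03654 yr.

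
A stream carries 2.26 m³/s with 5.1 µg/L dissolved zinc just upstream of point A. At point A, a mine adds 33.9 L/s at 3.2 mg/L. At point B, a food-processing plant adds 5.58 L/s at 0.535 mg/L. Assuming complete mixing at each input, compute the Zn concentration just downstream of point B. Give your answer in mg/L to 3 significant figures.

0.0535 mg/L

5.1 µg/L = 0.0051 mg/L.
33.9 L/s = 0.0339 m³/s.
After input A: C = (2.26·0.0051 + 0.0339·3.2) / 2.294 = 0.05232 mg/L.
5.58 L/s = 0.00558 m³/s.
After input B: C = (2.294·0.05232 + 0.00558·0.535) / 2.299 = 0.05349 mg/L.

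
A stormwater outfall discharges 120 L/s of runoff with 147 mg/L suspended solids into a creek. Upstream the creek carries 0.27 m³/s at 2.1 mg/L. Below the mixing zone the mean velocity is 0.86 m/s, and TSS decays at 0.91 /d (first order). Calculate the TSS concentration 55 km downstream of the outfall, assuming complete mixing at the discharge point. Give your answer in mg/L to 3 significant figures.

23.8 mg/L

120 L/s = 0.12 m³/s.
After complete mixing, C₀ = (0.12·147 + 0.27·2.1) / 0.39 = 46.68 mg/L.
Travel time t = 5.5e+04 m / 0.86 m/s = 6.395e+04 s = 0.7402 d.
C = 46.68·exp(−0.91·0.7402) = 46.68·0.5099 = 23.8 mg/L.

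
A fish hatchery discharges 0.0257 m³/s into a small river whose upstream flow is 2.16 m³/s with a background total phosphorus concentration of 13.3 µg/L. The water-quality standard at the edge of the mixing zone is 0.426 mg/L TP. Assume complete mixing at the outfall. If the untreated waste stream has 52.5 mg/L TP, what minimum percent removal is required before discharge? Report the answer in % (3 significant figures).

33.1 %

13.3 µg/L = 0.0133 mg/L.
Mass balance: 0.426·2.186 = 0.0257·Cₑ + 2.16·0.0133.
Cₑ = (0.9311 − 0.02873) / 0.0257 = 35.11 mg/L.
Required removal = 1 − 35.11/52.5 = 33.12 %.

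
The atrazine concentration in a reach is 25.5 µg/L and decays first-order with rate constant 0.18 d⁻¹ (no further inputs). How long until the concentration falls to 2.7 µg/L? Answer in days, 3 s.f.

12.5 d

t = ln(C₀/C)/k = ln(25.5/2.7)/0.18 = 2.245/0.18 = 12.47 d.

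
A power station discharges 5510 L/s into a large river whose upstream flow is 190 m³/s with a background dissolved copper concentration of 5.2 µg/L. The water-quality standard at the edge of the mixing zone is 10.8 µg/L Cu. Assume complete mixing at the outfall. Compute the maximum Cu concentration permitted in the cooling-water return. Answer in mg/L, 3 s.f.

5510 L/s = 5.51 m³/s.
5.2 µg/L = 0.0052 mg/L.
10.8 µg/L = 0.0108 mg/L.
Mass balance: 0.0108·195.5 = 5.51·Cₑ + 190·0.0052.
Cₑ = (2.112 − 0.988) / 5.51 = 0.2039 mg/L.

0.204 mg/L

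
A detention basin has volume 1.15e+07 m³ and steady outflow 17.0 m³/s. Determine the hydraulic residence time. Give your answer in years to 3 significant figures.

0.0214 yr

Q = 17.0 m³/s × 3.156e+07 s/yr = 5.365e+08 m³/yr.
Hydraulic residence time τ = V/Q = 1.15e+07/5.365e+08 = 0.02144 yr.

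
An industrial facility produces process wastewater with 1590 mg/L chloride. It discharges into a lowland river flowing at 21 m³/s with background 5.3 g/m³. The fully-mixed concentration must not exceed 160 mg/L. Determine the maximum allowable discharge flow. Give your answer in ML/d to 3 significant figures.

Mass balance at complete mixing: C_std·(Q_w + Q_r) = Q_w·C_e + Q_r·C_b.
Rearranging, Q_w = Q_r·(C_std − C_b)/(C_e − C_std) = 21·(160 − 5.3) / (1590 − 160) = 2.272 m³/s.
= 196.3 ML/d.

196 ML/d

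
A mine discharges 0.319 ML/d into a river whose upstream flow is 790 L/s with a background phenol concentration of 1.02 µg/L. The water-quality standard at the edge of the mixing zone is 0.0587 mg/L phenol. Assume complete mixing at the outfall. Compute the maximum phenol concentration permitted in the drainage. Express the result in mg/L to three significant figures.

12.4 mg/L

0.319 ML/d = 0.003692 m³/s.
790 L/s = 0.79 m³/s.
1.02 µg/L = 0.00102 mg/L.
Mass balance: 0.0587·0.7937 = 0.003692·Cₑ + 0.79·0.00102.
Cₑ = (0.04659 − 0.0008058) / 0.003692 = 12.4 mg/L.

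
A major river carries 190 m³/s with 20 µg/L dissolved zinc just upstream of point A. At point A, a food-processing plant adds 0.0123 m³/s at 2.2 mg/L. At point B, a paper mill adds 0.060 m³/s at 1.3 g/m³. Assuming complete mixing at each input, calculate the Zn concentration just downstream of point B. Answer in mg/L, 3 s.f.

20 µg/L = 0.02 mg/L.
After input A: C = (190·0.02 + 0.0123·2.2) / 190 = 0.02014 mg/L.
After input B: C = (190·0.02014 + 0.06·1.3) / 190.1 = 0.02055 mg/L.

0.0205 mg/L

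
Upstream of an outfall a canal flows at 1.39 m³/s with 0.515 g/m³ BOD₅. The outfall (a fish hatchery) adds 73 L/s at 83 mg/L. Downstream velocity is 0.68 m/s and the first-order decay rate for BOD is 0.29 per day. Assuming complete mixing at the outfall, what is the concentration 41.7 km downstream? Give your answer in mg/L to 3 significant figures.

3.77 mg/L

73 L/s = 0.073 m³/s.
After complete mixing, C₀ = (0.073·83 + 1.39·0.515) / 1.463 = 4.631 mg/L.
Travel time t = 4.17e+04 m / 0.68 m/s = 6.132e+04 s = 0.7098 d.
C = 4.631·exp(−0.29·0.7098) = 4.631·0.814 = 3.769 mg/L.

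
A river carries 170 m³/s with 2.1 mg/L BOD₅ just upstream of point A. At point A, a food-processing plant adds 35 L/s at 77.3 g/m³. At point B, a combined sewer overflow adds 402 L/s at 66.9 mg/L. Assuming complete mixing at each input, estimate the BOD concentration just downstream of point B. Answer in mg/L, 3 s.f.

35 L/s = 0.035 m³/s.
After input A: C = (170·2.1 + 0.035·77.3) / 170 = 2.115 mg/L.
402 L/s = 0.402 m³/s.
After input B: C = (170·2.115 + 0.402·66.9) / 170.4 = 2.268 mg/L.

2.27 mg/L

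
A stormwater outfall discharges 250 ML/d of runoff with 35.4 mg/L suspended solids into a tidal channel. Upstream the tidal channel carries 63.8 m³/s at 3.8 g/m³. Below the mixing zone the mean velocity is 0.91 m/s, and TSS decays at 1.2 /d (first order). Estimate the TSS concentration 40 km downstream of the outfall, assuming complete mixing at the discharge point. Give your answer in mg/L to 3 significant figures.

2.81 mg/L

250 ML/d = 2.894 m³/s.
After complete mixing, C₀ = (2.894·35.4 + 63.8·3.8) / 66.69 = 5.171 mg/L.
Travel time t = 4e+04 m / 0.91 m/s = 4.396e+04 s = 0.5088 d.
C = 5.171·exp(−1.2·0.5088) = 5.171·0.5431 = 2.808 mg/L.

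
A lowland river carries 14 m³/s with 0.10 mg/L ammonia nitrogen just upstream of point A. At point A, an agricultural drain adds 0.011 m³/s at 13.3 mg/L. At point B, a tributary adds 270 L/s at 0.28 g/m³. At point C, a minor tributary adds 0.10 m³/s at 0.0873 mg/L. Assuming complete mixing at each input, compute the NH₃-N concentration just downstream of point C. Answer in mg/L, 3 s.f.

0.113 mg/L

After input A: C = (14·0.1 + 0.011·13.3) / 14.01 = 0.1104 mg/L.
270 L/s = 0.27 m³/s.
After input B: C = (14.01·0.1104 + 0.27·0.28) / 14.28 = 0.1136 mg/L.
After input C: C = (14.28·0.1136 + 0.1·0.0873) / 14.38 = 0.1134 mg/L.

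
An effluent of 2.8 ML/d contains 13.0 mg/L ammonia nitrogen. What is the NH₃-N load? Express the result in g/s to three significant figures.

0.421 g/s

2.8 ML/d = 0.03241 m³/s.
Mass flux = Q·C = 0.03241 m³/s × 13 g/m³ = 0.4213 g/s.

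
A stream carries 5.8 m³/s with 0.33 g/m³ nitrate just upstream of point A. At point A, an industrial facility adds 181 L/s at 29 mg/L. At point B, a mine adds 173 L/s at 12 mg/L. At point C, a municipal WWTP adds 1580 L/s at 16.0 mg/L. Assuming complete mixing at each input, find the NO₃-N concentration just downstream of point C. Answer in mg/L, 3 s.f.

181 L/s = 0.181 m³/s.
After input A: C = (5.8·0.33 + 0.181·29) / 5.981 = 1.198 mg/L.
173 L/s = 0.173 m³/s.
After input B: C = (5.981·1.198 + 0.173·12) / 6.154 = 1.501 mg/L.
1580 L/s = 1.58 m³/s.
After input C: C = (6.154·1.501 + 1.58·16) / 7.734 = 4.463 mg/L.

4.46 mg/L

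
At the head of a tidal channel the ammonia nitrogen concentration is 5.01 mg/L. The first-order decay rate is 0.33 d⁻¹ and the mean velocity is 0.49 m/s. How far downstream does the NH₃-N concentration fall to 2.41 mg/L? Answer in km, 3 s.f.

93.9 km

From C = C₀·e^(−kt), t = ln(C₀/C)/k = ln(5.01/2.41)/0.33 = 0.7318/0.33 = 2.218 d.
Distance = v·t = 0.49 m/s × 1.916e+05 s = 9.388e+04 m = 93.88 km.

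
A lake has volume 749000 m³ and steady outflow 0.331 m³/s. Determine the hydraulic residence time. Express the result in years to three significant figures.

Q = 0.331 m³/s × 3.156e+07 s/yr = 1.045e+07 m³/yr.
Hydraulic residence time τ = V/Q = 749000/1.045e+07 = 0.07171 yr.

0.0717 yr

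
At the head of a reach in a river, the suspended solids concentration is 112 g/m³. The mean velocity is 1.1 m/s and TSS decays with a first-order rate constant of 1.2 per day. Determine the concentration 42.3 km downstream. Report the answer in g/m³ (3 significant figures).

65.7 g/m³

Travel time t = 42.3 km / 1.1 m/s = 4.23e+04/1.1 = 3.845e+04 s = 0.4451 d.
First-order decay: C = 112·exp(−1.2·0.4451) = 112·0.5862 = 65.65 g/m³.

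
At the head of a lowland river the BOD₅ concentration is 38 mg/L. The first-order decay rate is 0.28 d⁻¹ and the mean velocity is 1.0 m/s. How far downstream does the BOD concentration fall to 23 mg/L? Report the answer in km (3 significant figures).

155 km

From C = C₀·e^(−kt), t = ln(C₀/C)/k = ln(38/23)/0.28 = 0.5021/0.28 = 1.793 d.
Distance = v·t = 1.0 m/s × 1.549e+05 s = 1.549e+05 m = 154.9 km.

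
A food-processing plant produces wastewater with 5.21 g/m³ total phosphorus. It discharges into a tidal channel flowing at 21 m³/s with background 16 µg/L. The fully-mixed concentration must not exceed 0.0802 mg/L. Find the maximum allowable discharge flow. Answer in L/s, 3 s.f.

263 L/s

16 µg/L = 0.016 mg/L.
Mass balance at complete mixing: C_std·(Q_w + Q_r) = Q_w·C_e + Q_r·C_b.
Rearranging, Q_w = Q_r·(C_std − C_b)/(C_e − C_std) = 21·(0.0802 − 0.016) / (5.21 − 0.0802) = 0.2628 m³/s.
= 262.8 L/s.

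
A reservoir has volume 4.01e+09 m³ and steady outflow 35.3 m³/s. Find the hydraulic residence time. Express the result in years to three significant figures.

3.60 yr

Q = 35.3 m³/s × 3.156e+07 s/yr = 1.114e+09 m³/yr.
Hydraulic residence time τ = V/Q = 4.01e+09/1.114e+09 = 3.6 yr.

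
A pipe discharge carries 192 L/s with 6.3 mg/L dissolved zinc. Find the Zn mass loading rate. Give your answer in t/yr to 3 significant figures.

192 L/s = 0.192 m³/s.
Mass flux = Q·C = 0.192 m³/s × 6.3 g/m³ = 1.21 g/s.
= 1.21 g/s × 31.56 = 38.17 t/yr.

38.2 t/yr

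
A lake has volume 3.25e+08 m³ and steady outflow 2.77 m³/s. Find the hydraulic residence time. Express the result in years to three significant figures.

3.72 yr

Q = 2.77 m³/s × 3.156e+07 s/yr = 8.741e+07 m³/yr.
Hydraulic residence time τ = V/Q = 3.25e+08/8.741e+07 = 3.718 yr.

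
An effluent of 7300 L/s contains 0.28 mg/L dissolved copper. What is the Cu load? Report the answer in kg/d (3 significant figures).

7300 L/s = 7.3 m³/s.
Mass flux = Q·C = 7.3 m³/s × 0.28 g/m³ = 2.044 g/s.
= 2.044 g/s × 86.4 = 176.6 kg/d.

177 kg/d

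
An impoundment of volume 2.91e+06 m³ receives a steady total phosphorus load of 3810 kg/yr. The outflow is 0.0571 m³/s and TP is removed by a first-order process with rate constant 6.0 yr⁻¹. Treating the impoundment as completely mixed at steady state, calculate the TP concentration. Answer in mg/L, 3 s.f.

Outflow Q = 0.0571 m³/s × 3.156e+07 s/yr = 1.802e+06 m³/yr.
Steady-state CSTR mass balance: W = Q·C + k·V·C, so C = W/(Q + kV).
Q + kV = 1.802e+06 + 6.0·2.91e+06 = 1.926e+07 m³/yr.
C = 3810/1.926e+07 = 0.0001978 kg/m³ = 0.1978 mg/L.

0.198 mg/L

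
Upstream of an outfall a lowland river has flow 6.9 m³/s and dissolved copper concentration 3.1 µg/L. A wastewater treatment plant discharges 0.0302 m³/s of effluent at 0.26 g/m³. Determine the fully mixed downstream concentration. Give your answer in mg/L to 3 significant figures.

3.1 µg/L = 0.0031 mg/L.
Flow-weighted mixing gives C = (0.0302·0.26 + 6.9·0.0031) / (0.0302 + 6.9) = 0.02924/6.93 = 0.00422 mg/L.

0.00422 mg/L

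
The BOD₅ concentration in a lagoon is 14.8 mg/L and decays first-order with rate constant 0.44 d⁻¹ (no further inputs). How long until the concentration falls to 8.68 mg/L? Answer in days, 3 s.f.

1.21 d

t = ln(C₀/C)/k = ln(14.8/8.68)/0.44 = 0.5336/0.44 = 1.213 d.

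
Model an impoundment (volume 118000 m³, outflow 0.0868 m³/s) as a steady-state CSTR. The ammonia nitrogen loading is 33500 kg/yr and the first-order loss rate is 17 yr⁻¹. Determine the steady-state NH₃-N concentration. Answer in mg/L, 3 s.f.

Outflow Q = 0.0868 m³/s × 3.156e+07 s/yr = 2.739e+06 m³/yr.
Steady-state CSTR mass balance: W = Q·C + k·V·C, so C = W/(Q + kV).
Q + kV = 2.739e+06 + 17·118000 = 4.745e+06 m³/yr.
C = 33500/4.745e+06 = 0.00706 kg/m³ = 7.06 mg/L.

7.06 mg/L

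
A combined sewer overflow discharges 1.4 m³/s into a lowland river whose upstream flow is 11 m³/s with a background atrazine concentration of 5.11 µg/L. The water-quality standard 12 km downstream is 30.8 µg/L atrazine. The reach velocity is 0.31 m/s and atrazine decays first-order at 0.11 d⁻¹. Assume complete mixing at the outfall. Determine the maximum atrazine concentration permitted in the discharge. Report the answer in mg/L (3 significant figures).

0.246 mg/L

5.11 µg/L = 0.00511 mg/L.
30.8 µg/L = 0.0308 mg/L.
Travel time to the compliance point: t = 1.2e+04/0.31 = 3.871e+04 s = 0.448 d; decay factor exp(−0.11·0.448) = 0.9519.
So the concentration just after mixing may be at most 0.0308/0.9519 = 0.03236 mg/L.
Mass balance: 0.03236·12.4 = 1.4·Cₑ + 11·0.00511.
Cₑ = (0.4012 − 0.05621) / 1.4 = 0.2464 mg/L.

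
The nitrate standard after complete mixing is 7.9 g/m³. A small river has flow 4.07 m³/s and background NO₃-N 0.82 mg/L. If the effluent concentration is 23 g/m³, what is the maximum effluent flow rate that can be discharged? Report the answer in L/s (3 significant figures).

Mass balance at complete mixing: C_std·(Q_w + Q_r) = Q_w·C_e + Q_r·C_b.
Rearranging, Q_w = Q_r·(C_std − C_b)/(C_e − C_std) = 4.07·(7.9 − 0.82) / (23 − 7.9) = 1.908 m³/s.
= 1908 L/s.

1910 L/s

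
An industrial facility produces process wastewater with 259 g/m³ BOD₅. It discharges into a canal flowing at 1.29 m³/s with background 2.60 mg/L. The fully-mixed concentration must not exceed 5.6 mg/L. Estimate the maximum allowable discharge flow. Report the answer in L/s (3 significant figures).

Mass balance at complete mixing: C_std·(Q_w + Q_r) = Q_w·C_e + Q_r·C_b.
Rearranging, Q_w = Q_r·(C_std − C_b)/(C_e − C_std) = 1.29·(5.6 − 2.6) / (259 − 5.6) = 0.01527 m³/s.
= 15.27 L/s.

15.3 L/s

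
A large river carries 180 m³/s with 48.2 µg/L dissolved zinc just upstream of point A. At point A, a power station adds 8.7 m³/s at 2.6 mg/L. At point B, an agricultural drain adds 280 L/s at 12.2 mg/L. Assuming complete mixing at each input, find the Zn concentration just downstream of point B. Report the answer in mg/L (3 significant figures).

48.2 µg/L = 0.0482 mg/L.
After input A: C = (180·0.0482 + 8.7·2.6) / 188.7 = 0.1659 mg/L.
280 L/s = 0.28 m³/s.
After input B: C = (188.7·0.1659 + 0.28·12.2) / 189 = 0.1837 mg/L.

0.184 mg/L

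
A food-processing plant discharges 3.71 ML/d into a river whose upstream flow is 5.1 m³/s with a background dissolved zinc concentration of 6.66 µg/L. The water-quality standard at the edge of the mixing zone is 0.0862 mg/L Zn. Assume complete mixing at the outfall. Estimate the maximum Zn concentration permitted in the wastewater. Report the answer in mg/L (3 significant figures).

9.53 mg/L

3.71 ML/d = 0.04294 m³/s.
6.66 µg/L = 0.00666 mg/L.
Mass balance: 0.0862·5.143 = 0.04294·Cₑ + 5.1·0.00666.
Cₑ = (0.4433 − 0.03397) / 0.04294 = 9.533 mg/L.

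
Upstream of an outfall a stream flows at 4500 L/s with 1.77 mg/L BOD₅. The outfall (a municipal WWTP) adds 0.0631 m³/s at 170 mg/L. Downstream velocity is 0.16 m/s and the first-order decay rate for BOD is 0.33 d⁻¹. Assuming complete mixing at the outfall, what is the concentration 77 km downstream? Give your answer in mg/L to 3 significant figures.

4500 L/s = 4.5 m³/s.
After complete mixing, C₀ = (0.0631·170 + 4.5·1.77) / 4.563 = 4.096 mg/L.
Travel time t = 7.7e+04 m / 0.16 m/s = 4.812e+05 s = 5.57 d.
C = 4.096·exp(−0.33·5.57) = 4.096·0.1591 = 0.6518 mg/L.

0.652 mg/L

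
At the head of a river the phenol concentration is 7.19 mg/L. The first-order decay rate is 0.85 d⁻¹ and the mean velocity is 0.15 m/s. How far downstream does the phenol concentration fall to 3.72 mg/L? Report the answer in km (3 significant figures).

10.0 km

From C = C₀·e^(−kt), t = ln(C₀/C)/k = ln(7.19/3.72)/0.85 = 0.659/0.85 = 0.7753 d.
Distance = v·t = 0.15 m/s × 6.698e+04 s = 1.005e+04 m = 10.05 km.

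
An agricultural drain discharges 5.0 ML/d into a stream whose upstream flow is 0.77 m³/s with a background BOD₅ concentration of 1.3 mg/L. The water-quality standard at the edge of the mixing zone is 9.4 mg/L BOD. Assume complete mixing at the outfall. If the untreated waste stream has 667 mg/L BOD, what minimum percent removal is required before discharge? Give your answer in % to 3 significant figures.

82.4 %

5.0 ML/d = 0.05787 m³/s.
Mass balance: 9.4·0.8279 = 0.05787·Cₑ + 0.77·1.3.
Cₑ = (7.782 − 1.001) / 0.05787 = 117.2 mg/L.
Required removal = 1 − 117.2/667 = 82.43 %.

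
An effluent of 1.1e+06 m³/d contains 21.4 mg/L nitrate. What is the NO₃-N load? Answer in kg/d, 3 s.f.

1.1e+06 m³/d = 12.73 m³/s.
Mass flux = Q·C = 12.73 m³/s × 21.4 g/m³ = 272.5 g/s.
= 272.5 g/s × 86.4 = 2.354e+04 kg/d.

23500 kg/d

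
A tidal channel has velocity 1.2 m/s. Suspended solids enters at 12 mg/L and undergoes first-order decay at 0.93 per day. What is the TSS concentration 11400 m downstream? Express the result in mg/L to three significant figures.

10.8 mg/L

Travel time t = 11400 m / 1.2 m/s = 1.14e+04/1.2 = 9500 s = 0.11 d.
First-order decay: C = 12·exp(−0.93·0.11) = 12·0.9028 = 10.83 mg/L.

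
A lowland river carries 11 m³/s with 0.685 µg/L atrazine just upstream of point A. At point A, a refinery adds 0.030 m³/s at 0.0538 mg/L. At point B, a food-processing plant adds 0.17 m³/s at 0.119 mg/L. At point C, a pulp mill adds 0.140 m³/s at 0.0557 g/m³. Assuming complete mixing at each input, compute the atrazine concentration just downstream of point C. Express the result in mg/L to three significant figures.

0.00328 mg/L

0.685 µg/L = 0.000685 mg/L.
After input A: C = (11·0.000685 + 0.03·0.0538) / 11.03 = 0.0008295 mg/L.
After input B: C = (11.03·0.0008295 + 0.17·0.119) / 11.2 = 0.002623 mg/L.
After input C: C = (11.2·0.002623 + 0.14·0.0557) / 11.34 = 0.003278 mg/L.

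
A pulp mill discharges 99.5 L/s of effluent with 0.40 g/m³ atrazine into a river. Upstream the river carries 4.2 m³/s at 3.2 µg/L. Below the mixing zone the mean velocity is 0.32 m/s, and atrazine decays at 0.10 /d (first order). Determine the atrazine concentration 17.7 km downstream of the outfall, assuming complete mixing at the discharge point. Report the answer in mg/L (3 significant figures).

99.5 L/s = 0.0995 m³/s.
3.2 µg/L = 0.0032 mg/L.
After complete mixing, C₀ = (0.0995·0.4 + 4.2·0.0032) / 4.3 = 0.01238 mg/L.
Travel time t = 1.77e+04 m / 0.32 m/s = 5.531e+04 s = 0.6402 d.
C = 0.01238·exp(−0.10·0.6402) = 0.01238·0.938 = 0.01161 mg/L.

0.0116 mg/L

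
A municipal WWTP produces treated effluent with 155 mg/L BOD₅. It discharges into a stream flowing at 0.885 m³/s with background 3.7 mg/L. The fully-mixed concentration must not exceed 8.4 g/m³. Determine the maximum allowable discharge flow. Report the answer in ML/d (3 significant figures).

Mass balance at complete mixing: C_std·(Q_w + Q_r) = Q_w·C_e + Q_r·C_b.
Rearranging, Q_w = Q_r·(C_std − C_b)/(C_e − C_std) = 0.885·(8.4 − 3.7) / (155 − 8.4) = 0.02837 m³/s.
= 2.451 ML/d.

2.45 ML/d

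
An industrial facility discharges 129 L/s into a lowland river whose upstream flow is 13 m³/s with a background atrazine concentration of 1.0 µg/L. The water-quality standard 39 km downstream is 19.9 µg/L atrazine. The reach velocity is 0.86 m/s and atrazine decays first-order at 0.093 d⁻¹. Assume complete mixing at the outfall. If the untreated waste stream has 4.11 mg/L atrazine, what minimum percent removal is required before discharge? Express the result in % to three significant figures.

129 L/s = 0.129 m³/s.
1.0 µg/L = 0.001 mg/L.
19.9 µg/L = 0.0199 mg/L.
Travel time to the compliance point: t = 3.9e+04/0.86 = 4.535e+04 s = 0.5249 d; decay factor exp(−0.093·0.5249) = 0.9524.
So the concentration just after mixing may be at most 0.0199/0.9524 = 0.0209 mg/L.
Mass balance: 0.0209·13.13 = 0.129·Cₑ + 13·0.001.
Cₑ = (0.2743 − 0.013) / 0.129 = 2.026 mg/L.
Required removal = 1 − 2.026/4.11 = 50.71 %.

50.7 %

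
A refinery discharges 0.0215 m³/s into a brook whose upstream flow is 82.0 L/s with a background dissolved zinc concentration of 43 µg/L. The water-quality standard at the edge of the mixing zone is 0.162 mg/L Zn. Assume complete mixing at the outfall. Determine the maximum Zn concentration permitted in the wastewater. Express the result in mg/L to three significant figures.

0.616 mg/L

82.0 L/s = 0.082 m³/s.
43 µg/L = 0.043 mg/L.
Mass balance: 0.162·0.1035 = 0.0215·Cₑ + 0.082·0.043.
Cₑ = (0.01677 − 0.003526) / 0.0215 = 0.6159 mg/L.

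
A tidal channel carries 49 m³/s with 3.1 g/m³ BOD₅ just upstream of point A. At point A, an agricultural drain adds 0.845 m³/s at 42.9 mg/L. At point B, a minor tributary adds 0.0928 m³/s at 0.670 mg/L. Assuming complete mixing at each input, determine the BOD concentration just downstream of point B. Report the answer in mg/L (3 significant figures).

3.77 mg/L

After input A: C = (49·3.1 + 0.845·42.9) / 49.84 = 3.775 mg/L.
After input B: C = (49.84·3.775 + 0.0928·0.67) / 49.94 = 3.769 mg/L.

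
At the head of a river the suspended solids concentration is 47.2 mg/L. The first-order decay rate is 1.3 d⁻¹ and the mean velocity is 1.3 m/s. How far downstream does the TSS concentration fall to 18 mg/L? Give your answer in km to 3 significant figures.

From C = C₀·e^(−kt), t = ln(C₀/C)/k = ln(47.2/18)/1.3 = 0.964/1.3 = 0.7416 d.
Distance = v·t = 1.3 m/s × 6.407e+04 s = 8.329e+04 m = 83.29 km.

83.3 km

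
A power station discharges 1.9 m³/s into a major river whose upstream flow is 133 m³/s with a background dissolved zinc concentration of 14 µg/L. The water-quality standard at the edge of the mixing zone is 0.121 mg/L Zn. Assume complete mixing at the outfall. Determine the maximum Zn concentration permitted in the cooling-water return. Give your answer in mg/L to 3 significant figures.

14 µg/L = 0.014 mg/L.
Mass balance: 0.121·134.9 = 1.9·Cₑ + 133·0.014.
Cₑ = (16.32 − 1.862) / 1.9 = 7.611 mg/L.

7.61 mg/L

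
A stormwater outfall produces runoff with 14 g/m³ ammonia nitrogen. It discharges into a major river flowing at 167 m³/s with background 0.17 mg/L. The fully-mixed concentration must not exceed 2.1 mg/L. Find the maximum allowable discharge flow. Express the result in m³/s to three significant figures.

Mass balance at complete mixing: C_std·(Q_w + Q_r) = Q_w·C_e + Q_r·C_b.
Rearranging, Q_w = Q_r·(C_std − C_b)/(C_e − C_std) = 167·(2.1 − 0.17) / (14 − 2.1) = 27.08 m³/s.

27.1 m³/s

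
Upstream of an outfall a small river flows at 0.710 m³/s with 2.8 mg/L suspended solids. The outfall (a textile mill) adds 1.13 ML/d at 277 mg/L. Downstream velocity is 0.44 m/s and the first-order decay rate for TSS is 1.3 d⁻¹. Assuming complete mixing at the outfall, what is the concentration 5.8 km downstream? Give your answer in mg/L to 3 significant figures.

6.36 mg/L

1.13 ML/d = 0.01308 m³/s.
After complete mixing, C₀ = (0.01308·277 + 0.71·2.8) / 0.7231 = 7.76 mg/L.
Travel time t = 5800 m / 0.44 m/s = 1.318e+04 s = 0.1526 d.
C = 7.76·exp(−1.3·0.1526) = 7.76·0.8201 = 6.364 mg/L.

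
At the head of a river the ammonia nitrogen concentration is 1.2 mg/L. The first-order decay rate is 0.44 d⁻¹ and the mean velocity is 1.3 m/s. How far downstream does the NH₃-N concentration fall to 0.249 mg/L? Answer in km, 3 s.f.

401 km

From C = C₀·e^(−kt), t = ln(C₀/C)/k = ln(1.2/0.249)/0.44 = 1.573/0.44 = 3.574 d.
Distance = v·t = 1.3 m/s × 3.088e+05 s = 4.014e+05 m = 401.4 km.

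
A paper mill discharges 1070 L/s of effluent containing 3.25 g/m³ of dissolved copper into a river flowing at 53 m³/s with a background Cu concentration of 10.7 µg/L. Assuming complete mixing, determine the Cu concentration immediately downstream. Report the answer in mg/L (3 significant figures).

1070 L/s = 1.07 m³/s.
10.7 µg/L = 0.0107 mg/L.
Conservation of mass across the mixing zone: C = (1.07·3.25 + 53·0.0107) / (1.07 + 53) = 4.045/54.07 = 0.0748 mg/L.

0.0748 mg/L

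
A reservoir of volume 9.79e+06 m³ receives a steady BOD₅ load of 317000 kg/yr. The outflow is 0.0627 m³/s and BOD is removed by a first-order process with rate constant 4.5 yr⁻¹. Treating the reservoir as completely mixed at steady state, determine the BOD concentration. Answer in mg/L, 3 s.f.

Outflow Q = 0.0627 m³/s × 3.156e+07 s/yr = 1.979e+06 m³/yr.
Steady-state CSTR mass balance: W = Q·C + k·V·C, so C = W/(Q + kV).
Q + kV = 1.979e+06 + 4.5·9.79e+06 = 4.603e+07 m³/yr.
C = 317000/4.603e+07 = 0.006886 kg/m³ = 6.886 mg/L.

6.89 mg/L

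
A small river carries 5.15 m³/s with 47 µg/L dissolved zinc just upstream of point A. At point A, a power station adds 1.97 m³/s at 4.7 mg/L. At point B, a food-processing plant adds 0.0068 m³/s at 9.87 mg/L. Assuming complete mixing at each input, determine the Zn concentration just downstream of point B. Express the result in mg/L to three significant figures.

1.34 mg/L

47 µg/L = 0.047 mg/L.
After input A: C = (5.15·0.047 + 1.97·4.7) / 7.12 = 1.334 mg/L.
After input B: C = (7.12·1.334 + 0.0068·9.87) / 7.127 = 1.343 mg/L.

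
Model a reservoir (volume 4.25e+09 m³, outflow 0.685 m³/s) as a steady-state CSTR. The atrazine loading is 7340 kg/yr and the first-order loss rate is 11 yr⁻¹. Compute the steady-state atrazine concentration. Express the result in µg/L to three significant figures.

Outflow Q = 0.685 m³/s × 3.156e+07 s/yr = 2.162e+07 m³/yr.
Steady-state CSTR mass balance: W = Q·C + k·V·C, so C = W/(Q + kV).
Q + kV = 2.162e+07 + 11·4.25e+09 = 4.677e+10 m³/yr.
C = 7340/4.677e+10 = 1.569e-07 kg/m³ = 0.0001569 mg/L = 0.1569 µg/L.

0.157 µg/L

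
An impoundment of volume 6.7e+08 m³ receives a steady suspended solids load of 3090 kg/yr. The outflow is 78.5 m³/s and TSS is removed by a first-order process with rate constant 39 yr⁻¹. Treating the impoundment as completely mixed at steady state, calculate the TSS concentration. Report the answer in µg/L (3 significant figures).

0.108 µg/L

Outflow Q = 78.5 m³/s × 3.156e+07 s/yr = 2.477e+09 m³/yr.
Steady-state CSTR mass balance: W = Q·C + k·V·C, so C = W/(Q + kV).
Q + kV = 2.477e+09 + 39·6.7e+08 = 2.861e+10 m³/yr.
C = 3090/2.861e+10 = 1.08e-07 kg/m³ = 0.000108 mg/L = 0.108 µg/L.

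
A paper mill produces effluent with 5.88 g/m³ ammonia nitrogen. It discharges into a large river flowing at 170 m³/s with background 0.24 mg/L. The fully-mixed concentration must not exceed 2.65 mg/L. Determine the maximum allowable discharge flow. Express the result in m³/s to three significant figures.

Mass balance at complete mixing: C_std·(Q_w + Q_r) = Q_w·C_e + Q_r·C_b.
Rearranging, Q_w = Q_r·(C_std − C_b)/(C_e − C_std) = 170·(2.65 − 0.24) / (5.88 − 2.65) = 126.8 m³/s.

127 m³/s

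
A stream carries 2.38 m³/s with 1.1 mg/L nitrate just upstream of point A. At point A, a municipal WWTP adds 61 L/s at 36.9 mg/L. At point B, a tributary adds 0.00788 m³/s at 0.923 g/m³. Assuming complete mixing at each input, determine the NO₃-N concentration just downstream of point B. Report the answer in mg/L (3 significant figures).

61 L/s = 0.061 m³/s.
After input A: C = (2.38·1.1 + 0.061·36.9) / 2.441 = 1.995 mg/L.
After input B: C = (2.441·1.995 + 0.00788·0.923) / 2.449 = 1.991 mg/L.

1.99 mg/L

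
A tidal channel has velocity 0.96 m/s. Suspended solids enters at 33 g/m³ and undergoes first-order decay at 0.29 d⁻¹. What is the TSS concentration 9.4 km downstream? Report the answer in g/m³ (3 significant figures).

Travel time t = 9.4 km / 0.96 m/s = 9400/0.96 = 9792 s = 0.1133 d.
First-order decay: C = 33·exp(−0.29·0.1133) = 33·0.9677 = 31.93 g/m³.

31.9 g/m³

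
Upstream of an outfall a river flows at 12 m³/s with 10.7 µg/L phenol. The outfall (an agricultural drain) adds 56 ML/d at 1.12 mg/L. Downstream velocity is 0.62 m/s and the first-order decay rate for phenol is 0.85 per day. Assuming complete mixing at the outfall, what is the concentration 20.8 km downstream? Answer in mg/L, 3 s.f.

56 ML/d = 0.6481 m³/s.
10.7 µg/L = 0.0107 mg/L.
After complete mixing, C₀ = (0.6481·1.12 + 12·0.0107) / 12.65 = 0.06755 mg/L.
Travel time t = 2.08e+04 m / 0.62 m/s = 3.355e+04 s = 0.3883 d.
C = 0.06755·exp(−0.85·0.3883) = 0.06755·0.7189 = 0.04856 mg/L.

0.0486 mg/L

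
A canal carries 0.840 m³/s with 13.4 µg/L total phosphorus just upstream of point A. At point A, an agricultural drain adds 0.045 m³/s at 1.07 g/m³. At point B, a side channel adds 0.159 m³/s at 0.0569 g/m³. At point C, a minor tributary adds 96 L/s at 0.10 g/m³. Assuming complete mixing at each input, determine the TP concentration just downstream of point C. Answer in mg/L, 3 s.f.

13.4 µg/L = 0.0134 mg/L.
After input A: C = (0.84·0.0134 + 0.045·1.07) / 0.885 = 0.06713 mg/L.
After input B: C = (0.885·0.06713 + 0.159·0.0569) / 1.044 = 0.06557 mg/L.
96 L/s = 0.096 m³/s.
After input C: C = (1.044·0.06557 + 0.096·0.1) / 1.14 = 0.06847 mg/L.

0.0685 mg/L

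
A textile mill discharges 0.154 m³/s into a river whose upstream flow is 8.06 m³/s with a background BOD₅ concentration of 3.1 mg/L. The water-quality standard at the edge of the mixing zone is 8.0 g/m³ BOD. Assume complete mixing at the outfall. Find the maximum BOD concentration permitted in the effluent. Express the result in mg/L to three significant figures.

Mass balance: 8·8.214 = 0.154·Cₑ + 8.06·3.1.
Cₑ = (65.71 − 24.99) / 0.154 = 264.5 mg/L.

264 mg/L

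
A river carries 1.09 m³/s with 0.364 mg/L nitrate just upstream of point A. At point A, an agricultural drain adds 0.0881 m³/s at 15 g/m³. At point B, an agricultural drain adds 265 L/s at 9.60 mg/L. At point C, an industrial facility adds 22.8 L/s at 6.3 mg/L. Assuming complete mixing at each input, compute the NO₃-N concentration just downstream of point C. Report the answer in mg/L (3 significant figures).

3.01 mg/L

After input A: C = (1.09·0.364 + 0.0881·15) / 1.178 = 1.459 mg/L.
265 L/s = 0.265 m³/s.
After input B: C = (1.178·1.459 + 0.265·9.6) / 1.443 = 2.954 mg/L.
22.8 L/s = 0.0228 m³/s.
After input C: C = (1.443·2.954 + 0.0228·6.3) / 1.466 = 3.006 mg/L.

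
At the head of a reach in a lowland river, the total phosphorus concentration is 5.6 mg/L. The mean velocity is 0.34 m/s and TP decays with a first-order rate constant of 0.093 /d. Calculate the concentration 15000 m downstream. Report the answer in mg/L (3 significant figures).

Travel time t = 15000 m / 0.34 m/s = 1.5e+04/0.34 = 4.412e+04 s = 0.5106 d.
First-order decay: C = 5.6·exp(−0.093·0.5106) = 5.6·0.9536 = 5.34 mg/L.

5.34 mg/L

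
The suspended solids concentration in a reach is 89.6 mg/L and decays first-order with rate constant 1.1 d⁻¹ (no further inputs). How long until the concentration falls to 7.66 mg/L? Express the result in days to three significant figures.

2.24 d

t = ln(C₀/C)/k = ln(89.6/7.66)/1.1 = 2.459/1.1 = 2.236 d.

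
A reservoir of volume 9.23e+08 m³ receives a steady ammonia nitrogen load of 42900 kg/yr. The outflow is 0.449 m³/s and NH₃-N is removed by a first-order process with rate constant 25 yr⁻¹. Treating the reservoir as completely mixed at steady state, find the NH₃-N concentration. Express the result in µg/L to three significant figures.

1.86 µg/L

Outflow Q = 0.449 m³/s × 3.156e+07 s/yr = 1.417e+07 m³/yr.
Steady-state CSTR mass balance: W = Q·C + k·V·C, so C = W/(Q + kV).
Q + kV = 1.417e+07 + 25·9.23e+08 = 2.309e+10 m³/yr.
C = 42900/2.309e+10 = 1.858e-06 kg/m³ = 0.001858 mg/L = 1.858 µg/L.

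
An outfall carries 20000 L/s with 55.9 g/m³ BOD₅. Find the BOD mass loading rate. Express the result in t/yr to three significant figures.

20000 L/s = 20 m³/s.
Mass flux = Q·C = 20 m³/s × 55.9 g/m³ = 1118 g/s.
= 1118 g/s × 31.56 = 3.528e+04 t/yr.

35300 t/yr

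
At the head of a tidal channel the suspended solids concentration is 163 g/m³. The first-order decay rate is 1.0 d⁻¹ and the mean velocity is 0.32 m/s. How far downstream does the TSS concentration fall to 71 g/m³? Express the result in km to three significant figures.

From C = C₀·e^(−kt), t = ln(C₀/C)/k = ln(163/71)/1.0 = 0.8311/1.0 = 0.8311 d.
Distance = v·t = 0.32 m/s × 7.18e+04 s = 2.298e+04 m = 22.98 km.

23.0 km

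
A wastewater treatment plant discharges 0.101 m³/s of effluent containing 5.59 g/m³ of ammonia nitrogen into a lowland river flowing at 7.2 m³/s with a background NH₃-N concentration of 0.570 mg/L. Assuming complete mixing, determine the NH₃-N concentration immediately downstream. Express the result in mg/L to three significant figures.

Conservation of mass across the mixing zone: C = (0.101·5.59 + 7.2·0.57) / (0.101 + 7.2) = 4.669/7.301 = 0.6394 mg/L.

0.639 mg/L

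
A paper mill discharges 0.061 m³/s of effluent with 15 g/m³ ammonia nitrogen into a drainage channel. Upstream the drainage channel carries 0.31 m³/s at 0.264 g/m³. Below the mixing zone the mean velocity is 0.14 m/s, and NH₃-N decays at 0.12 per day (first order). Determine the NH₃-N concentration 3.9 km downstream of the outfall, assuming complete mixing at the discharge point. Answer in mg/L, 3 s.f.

2.58 mg/L

After complete mixing, C₀ = (0.061·15 + 0.31·0.264) / 0.371 = 2.687 mg/L.
Travel time t = 3900 m / 0.14 m/s = 2.786e+04 s = 0.3224 d.
C = 2.687·exp(−0.12·0.3224) = 2.687·0.962 = 2.585 mg/L.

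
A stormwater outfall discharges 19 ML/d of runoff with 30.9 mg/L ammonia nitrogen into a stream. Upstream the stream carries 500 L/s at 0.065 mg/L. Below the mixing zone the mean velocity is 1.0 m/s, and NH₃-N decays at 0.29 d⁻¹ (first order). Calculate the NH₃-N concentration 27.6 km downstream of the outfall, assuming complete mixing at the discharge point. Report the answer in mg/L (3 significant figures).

19 ML/d = 0.2199 m³/s.
500 L/s = 0.5 m³/s.
After complete mixing, C₀ = (0.2199·30.9 + 0.5·0.065) / 0.7199 = 9.484 mg/L.
Travel time t = 2.76e+04 m / 1.0 m/s = 2.76e+04 s = 0.3194 d.
C = 9.484·exp(−0.29·0.3194) = 9.484·0.9115 = 8.645 mg/L.

8.64 mg/L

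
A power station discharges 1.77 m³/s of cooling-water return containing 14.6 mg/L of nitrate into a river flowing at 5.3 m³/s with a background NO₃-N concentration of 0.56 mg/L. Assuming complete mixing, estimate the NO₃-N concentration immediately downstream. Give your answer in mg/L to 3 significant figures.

Flow-weighted mixing gives C = (1.77·14.6 + 5.3·0.56) / (1.77 + 5.3) = 28.81/7.07 = 4.075 mg/L.

4.07 mg/L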